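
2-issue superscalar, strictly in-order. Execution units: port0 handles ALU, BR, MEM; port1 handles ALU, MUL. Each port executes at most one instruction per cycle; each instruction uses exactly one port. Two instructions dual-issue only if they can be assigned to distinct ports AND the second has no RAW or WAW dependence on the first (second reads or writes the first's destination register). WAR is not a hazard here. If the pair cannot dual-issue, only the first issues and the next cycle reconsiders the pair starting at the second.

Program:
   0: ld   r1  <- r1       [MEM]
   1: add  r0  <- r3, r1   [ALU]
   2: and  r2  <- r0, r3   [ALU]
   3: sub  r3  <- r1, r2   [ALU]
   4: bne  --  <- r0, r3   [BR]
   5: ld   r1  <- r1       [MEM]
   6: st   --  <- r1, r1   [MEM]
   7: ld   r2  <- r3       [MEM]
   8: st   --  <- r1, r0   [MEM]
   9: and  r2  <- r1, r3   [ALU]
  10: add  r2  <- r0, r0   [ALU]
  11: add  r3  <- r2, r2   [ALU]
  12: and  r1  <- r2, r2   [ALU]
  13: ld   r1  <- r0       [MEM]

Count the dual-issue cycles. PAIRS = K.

t=0 i0:ld ; RAW r1
t=1 i1:add ; RAW r0
t=2 i2:and ; RAW r2
t=3 i3:sub ; RAW r3
t=4 i4:bne ; no-port BR/MEM
t=5 i5:ld ; no-port MEM/MEM
t=6 i6:st ; no-port MEM/MEM
t=7 i7:ld ; no-port MEM/MEM
t=8 i8+i9:st+and ; dual
t=9 i10:add ; RAW r2
t=10 i11+i12:add+and ; dual
t=11 i13:ld ; tail

PAIRS = 2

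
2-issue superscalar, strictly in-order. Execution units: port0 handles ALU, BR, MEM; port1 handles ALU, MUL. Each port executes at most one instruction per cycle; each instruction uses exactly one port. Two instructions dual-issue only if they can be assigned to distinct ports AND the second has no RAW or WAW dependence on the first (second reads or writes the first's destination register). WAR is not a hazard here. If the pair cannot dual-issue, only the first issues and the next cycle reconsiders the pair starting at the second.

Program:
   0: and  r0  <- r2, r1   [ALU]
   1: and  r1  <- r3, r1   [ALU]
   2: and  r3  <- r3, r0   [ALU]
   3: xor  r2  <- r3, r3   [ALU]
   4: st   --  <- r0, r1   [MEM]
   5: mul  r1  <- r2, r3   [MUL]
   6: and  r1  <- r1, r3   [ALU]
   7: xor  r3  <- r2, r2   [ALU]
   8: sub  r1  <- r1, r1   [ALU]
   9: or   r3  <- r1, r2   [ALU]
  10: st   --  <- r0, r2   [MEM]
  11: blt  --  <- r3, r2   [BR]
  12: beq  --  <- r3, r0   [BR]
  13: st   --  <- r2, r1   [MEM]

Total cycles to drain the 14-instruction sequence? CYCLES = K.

CYCLES = 10

0. and;and @i0/i1  | dual
1. and @i2  | RAW r3
2. xor;st @i3/i4  | dual
3. mul @i5  | RAW+WAW r1
4. and;xor @i6/i7  | dual
5. sub @i8  | RAW r1
6. or;st @i9/i10  | dual
7. blt @i11  | no-port BR/BR
8. beq @i12  | no-port BR/MEM
9. st @i13  | tail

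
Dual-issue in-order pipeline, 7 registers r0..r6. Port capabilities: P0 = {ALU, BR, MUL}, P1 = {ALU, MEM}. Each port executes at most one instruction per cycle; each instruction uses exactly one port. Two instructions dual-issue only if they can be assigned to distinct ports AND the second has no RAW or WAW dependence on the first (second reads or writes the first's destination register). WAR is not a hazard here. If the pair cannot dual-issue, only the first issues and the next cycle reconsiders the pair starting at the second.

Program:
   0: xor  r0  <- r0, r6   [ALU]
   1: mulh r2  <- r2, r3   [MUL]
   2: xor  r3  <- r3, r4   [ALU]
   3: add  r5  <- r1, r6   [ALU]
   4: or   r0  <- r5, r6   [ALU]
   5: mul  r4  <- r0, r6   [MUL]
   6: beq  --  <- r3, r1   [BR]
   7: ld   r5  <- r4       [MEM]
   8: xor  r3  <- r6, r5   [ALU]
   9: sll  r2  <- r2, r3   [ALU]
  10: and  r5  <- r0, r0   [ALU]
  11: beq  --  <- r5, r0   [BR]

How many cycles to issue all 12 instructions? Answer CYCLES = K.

CYCLES = 8

c0: i0,i1 xor.ALU mulh.MUL  dual
c1: i2,i3 xor.ALU add.ALU  dual
c2: i4 or.ALU  RAW r0
c3: i5 mul.MUL  no-port MUL/BR
c4: i6,i7 beq.BR ld.MEM  dual
c5: i8 xor.ALU  RAW r3
c6: i9,i10 sll.ALU and.ALU  dual
c7: i11 beq.BR  tail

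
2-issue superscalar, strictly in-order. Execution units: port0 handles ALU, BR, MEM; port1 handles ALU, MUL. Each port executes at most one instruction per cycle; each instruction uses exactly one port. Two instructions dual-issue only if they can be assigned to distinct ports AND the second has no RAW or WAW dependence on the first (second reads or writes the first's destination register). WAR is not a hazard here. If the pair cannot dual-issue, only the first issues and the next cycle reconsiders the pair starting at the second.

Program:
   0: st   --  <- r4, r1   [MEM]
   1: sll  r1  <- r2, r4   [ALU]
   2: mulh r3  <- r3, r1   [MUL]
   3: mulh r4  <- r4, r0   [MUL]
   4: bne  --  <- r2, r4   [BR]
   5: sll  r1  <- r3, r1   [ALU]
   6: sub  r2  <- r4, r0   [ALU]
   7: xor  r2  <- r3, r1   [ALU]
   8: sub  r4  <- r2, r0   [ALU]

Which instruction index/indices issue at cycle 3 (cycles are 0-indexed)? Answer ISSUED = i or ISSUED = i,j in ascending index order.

ISSUED = 4,5

0. st+sll @i0+i1  | pair
1. mulh @i2  | no-port MUL/MUL
2. mulh @i3  | RAW r4
3. bne+sll @i4+i5  | pair
4. sub @i6  | WAW r2
5. xor @i7  | RAW r2
6. sub @i8  | tail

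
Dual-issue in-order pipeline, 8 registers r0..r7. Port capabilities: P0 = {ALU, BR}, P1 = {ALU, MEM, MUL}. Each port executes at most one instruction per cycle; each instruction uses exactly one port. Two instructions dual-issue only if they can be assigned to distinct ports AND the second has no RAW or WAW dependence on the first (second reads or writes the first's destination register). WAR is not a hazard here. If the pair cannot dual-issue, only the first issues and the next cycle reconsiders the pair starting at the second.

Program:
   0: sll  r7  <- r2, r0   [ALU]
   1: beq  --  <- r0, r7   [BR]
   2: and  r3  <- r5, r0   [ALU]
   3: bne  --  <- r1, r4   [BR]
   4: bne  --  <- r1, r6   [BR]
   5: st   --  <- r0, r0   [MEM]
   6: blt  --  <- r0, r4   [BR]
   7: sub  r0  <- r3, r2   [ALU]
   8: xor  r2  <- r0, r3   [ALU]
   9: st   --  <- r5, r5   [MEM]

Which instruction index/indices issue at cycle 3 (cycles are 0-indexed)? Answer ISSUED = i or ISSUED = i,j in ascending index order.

0. sll @i0  | RAW r7
1. beq and @i1+i2  | pair
2. bne @i3  | no-port BR/BR
3. bne st @i4+i5  | pair
4. blt sub @i6+i7  | pair
5. xor st @i8+i9  | pair

ISSUED = 4,5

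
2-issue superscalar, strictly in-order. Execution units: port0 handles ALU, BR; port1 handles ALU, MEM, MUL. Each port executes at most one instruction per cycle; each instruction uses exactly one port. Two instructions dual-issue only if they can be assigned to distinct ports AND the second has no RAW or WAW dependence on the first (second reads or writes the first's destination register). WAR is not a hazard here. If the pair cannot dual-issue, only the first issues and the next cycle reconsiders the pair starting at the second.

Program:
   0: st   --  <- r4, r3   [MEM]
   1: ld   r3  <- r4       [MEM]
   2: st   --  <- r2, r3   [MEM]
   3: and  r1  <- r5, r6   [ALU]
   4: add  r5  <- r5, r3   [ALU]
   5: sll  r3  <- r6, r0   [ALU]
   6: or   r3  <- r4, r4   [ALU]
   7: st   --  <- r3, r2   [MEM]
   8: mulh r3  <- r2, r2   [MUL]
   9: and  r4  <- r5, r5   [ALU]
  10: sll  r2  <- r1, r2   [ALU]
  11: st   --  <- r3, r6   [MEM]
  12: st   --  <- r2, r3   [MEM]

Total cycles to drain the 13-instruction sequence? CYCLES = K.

CYCLES = 9

t=0 i0:st.MEM ; no-port MEM/MEM
t=1 i1:ld.MEM ; no-port MEM/MEM
t=2 i2&i3:st.MEM+and.ALU ; pair
t=3 i4&i5:add.ALU+sll.ALU ; pair
t=4 i6:or.ALU ; RAW r3
t=5 i7:st.MEM ; no-port MEM/MUL
t=6 i8&i9:mulh.MUL+and.ALU ; pair
t=7 i10&i11:sll.ALU+st.MEM ; pair
t=8 i12:st.MEM ; tail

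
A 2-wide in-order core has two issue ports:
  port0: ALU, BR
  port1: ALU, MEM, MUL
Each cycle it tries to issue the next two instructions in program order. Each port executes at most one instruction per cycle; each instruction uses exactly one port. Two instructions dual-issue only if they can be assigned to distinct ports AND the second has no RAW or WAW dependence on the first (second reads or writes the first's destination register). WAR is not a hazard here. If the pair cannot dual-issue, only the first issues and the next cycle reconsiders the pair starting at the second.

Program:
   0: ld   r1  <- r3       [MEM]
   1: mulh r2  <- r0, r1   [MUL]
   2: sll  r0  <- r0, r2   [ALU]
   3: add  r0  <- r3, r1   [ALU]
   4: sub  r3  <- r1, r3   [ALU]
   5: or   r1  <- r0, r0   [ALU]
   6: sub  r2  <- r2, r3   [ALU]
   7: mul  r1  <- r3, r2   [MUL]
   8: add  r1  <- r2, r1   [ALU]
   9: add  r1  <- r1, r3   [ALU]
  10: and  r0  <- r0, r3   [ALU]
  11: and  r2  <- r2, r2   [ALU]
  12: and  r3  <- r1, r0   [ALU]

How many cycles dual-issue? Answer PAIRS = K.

t=0 i0:ld ; no-port MEM/MUL
t=1 i1:mulh ; RAW r2
t=2 i2:sll ; WAW r0
t=3 i3&i4:add;sub ; 2-wide
t=4 i5&i6:or;sub ; 2-wide
t=5 i7:mul ; RAW+WAW r1
t=6 i8:add ; RAW+WAW r1
t=7 i9&i10:add;and ; 2-wide
t=8 i11&i12:and;and ; 2-wide

PAIRS = 4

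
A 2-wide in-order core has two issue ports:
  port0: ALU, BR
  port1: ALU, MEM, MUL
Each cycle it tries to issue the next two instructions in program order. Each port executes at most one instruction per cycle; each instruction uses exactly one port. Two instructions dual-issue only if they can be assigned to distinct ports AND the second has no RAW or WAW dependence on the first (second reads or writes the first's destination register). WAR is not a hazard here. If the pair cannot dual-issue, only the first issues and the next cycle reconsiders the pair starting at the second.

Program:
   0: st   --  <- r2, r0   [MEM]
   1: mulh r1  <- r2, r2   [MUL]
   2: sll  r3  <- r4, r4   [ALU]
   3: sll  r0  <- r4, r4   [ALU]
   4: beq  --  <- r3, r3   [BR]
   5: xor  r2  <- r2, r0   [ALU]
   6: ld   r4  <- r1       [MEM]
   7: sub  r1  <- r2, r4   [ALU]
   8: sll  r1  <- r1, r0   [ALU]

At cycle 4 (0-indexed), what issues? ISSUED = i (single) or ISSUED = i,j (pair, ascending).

[0] i0  st  -- no-port MEM/MUL
[1] i1/i2  mulh+sll  -- 2-wide
[2] i3/i4  sll+beq  -- 2-wide
[3] i5/i6  xor+ld  -- 2-wide
[4] i7  sub  -- RAW+WAW r1
[5] i8  sll  -- tail

ISSUED = 7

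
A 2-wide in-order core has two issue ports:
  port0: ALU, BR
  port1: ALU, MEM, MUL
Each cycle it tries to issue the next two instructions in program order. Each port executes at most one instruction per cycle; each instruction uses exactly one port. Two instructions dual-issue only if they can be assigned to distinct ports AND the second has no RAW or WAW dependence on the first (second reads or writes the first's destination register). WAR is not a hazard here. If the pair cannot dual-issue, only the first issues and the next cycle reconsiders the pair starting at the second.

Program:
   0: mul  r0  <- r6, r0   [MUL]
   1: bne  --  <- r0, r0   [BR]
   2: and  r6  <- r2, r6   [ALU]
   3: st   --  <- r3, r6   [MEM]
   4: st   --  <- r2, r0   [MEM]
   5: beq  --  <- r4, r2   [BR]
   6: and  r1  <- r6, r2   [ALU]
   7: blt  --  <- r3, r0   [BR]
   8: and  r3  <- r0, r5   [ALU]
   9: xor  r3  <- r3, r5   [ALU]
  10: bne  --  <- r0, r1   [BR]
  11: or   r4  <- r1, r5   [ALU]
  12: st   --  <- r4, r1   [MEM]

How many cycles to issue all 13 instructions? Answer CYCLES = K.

  cy0 -> i0 (mul.MUL) RAW r0
  cy1 -> i1&i2 (bne.BR;and.ALU) 2-wide
  cy2 -> i3 (st.MEM) no-port MEM/MEM
  cy3 -> i4&i5 (st.MEM;beq.BR) 2-wide
  cy4 -> i6&i7 (and.ALU;blt.BR) 2-wide
  cy5 -> i8 (and.ALU) RAW+WAW r3
  cy6 -> i9&i10 (xor.ALU;bne.BR) 2-wide
  cy7 -> i11 (or.ALU) RAW r4
  cy8 -> i12 (st.MEM) tail

CYCLES = 9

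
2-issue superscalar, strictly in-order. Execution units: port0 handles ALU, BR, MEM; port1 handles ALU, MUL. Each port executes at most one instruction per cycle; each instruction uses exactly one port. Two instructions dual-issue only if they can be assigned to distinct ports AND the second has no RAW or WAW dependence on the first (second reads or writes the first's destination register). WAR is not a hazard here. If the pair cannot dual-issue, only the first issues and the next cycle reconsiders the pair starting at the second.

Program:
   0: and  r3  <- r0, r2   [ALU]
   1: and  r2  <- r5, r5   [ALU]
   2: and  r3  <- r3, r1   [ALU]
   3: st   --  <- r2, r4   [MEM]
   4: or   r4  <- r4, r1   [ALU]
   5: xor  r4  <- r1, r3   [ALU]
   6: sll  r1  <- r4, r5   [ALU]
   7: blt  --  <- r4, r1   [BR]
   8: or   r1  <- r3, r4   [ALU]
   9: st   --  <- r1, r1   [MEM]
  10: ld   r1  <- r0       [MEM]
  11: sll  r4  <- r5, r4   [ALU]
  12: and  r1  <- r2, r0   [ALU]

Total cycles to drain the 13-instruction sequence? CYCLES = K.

CYCLES = 9

#0 head=0: and.ALU and.ALU i0/i1 2-wide
#1 head=2: and.ALU st.MEM i2/i3 2-wide
#2 head=4: or.ALU i4 WAW r4
#3 head=5: xor.ALU i5 RAW r4
#4 head=6: sll.ALU i6 RAW r1
#5 head=7: blt.BR or.ALU i7/i8 2-wide
#6 head=9: st.MEM i9 no-port MEM/MEM
#7 head=10: ld.MEM sll.ALU i10/i11 2-wide
#8 head=12: and.ALU i12 tail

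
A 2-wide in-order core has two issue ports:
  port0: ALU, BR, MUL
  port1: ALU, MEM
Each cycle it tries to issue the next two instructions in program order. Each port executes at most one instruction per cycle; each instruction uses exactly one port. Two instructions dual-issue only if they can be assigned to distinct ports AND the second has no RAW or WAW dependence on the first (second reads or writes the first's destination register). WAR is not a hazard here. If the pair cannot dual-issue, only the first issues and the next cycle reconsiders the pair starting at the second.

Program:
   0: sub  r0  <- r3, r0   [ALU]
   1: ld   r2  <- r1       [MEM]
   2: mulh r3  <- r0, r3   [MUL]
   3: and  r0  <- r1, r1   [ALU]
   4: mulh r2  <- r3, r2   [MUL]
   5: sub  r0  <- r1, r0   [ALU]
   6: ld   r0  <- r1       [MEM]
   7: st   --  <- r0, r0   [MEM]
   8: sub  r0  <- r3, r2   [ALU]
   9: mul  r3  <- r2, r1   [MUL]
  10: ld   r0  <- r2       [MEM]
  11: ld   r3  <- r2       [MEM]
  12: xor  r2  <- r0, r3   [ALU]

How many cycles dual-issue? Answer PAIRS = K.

  cy0 -> i0,i1 (sub.ALU;ld.MEM) 2-wide
  cy1 -> i2,i3 (mulh.MUL;and.ALU) 2-wide
  cy2 -> i4,i5 (mulh.MUL;sub.ALU) 2-wide
  cy3 -> i6 (ld.MEM) no-port MEM/MEM
  cy4 -> i7,i8 (st.MEM;sub.ALU) 2-wide
  cy5 -> i9,i10 (mul.MUL;ld.MEM) 2-wide
  cy6 -> i11 (ld.MEM) RAW r3
  cy7 -> i12 (xor.ALU) tail

PAIRS = 5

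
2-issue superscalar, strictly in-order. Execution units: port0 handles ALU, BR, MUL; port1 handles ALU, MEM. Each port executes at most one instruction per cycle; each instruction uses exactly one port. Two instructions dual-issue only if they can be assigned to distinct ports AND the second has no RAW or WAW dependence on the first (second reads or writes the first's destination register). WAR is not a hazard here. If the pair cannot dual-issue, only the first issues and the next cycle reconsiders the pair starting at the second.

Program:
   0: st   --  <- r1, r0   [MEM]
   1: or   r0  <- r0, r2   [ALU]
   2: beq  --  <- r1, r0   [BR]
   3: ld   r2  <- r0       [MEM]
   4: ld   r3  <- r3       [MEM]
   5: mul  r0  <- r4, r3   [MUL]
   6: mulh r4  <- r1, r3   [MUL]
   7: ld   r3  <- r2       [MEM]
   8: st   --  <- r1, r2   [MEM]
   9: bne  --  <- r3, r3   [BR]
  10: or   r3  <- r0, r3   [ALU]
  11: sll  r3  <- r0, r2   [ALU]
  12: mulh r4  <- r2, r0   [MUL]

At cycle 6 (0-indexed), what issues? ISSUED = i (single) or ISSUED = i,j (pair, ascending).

ISSUED = 10

#0 head=0: st or i0+i1 2-wide
#1 head=2: beq ld i2+i3 2-wide
#2 head=4: ld i4 RAW r3
#3 head=5: mul i5 no-port MUL/MUL
#4 head=6: mulh ld i6+i7 2-wide
#5 head=8: st bne i8+i9 2-wide
#6 head=10: or i10 WAW r3
#7 head=11: sll mulh i11+i12 2-wide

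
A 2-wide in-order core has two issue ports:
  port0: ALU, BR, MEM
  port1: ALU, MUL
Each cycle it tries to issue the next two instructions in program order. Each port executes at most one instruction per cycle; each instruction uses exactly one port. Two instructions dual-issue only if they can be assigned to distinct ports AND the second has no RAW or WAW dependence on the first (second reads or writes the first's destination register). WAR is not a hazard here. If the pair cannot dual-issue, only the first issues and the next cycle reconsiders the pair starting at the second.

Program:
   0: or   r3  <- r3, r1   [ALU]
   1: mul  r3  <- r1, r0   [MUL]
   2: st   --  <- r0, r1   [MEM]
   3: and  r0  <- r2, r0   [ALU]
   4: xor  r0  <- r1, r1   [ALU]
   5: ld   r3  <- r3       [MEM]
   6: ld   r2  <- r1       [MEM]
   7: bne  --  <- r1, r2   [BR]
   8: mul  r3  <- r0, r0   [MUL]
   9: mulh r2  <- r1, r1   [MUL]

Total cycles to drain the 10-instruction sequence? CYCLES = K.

CYCLES = 7

#0 head=0: or.ALU i0 WAW r3
#1 head=1: mul.MUL;st.MEM i1&i2 dual
#2 head=3: and.ALU i3 WAW r0
#3 head=4: xor.ALU;ld.MEM i4&i5 dual
#4 head=6: ld.MEM i6 no-port MEM/BR
#5 head=7: bne.BR;mul.MUL i7&i8 dual
#6 head=9: mulh.MUL i9 tail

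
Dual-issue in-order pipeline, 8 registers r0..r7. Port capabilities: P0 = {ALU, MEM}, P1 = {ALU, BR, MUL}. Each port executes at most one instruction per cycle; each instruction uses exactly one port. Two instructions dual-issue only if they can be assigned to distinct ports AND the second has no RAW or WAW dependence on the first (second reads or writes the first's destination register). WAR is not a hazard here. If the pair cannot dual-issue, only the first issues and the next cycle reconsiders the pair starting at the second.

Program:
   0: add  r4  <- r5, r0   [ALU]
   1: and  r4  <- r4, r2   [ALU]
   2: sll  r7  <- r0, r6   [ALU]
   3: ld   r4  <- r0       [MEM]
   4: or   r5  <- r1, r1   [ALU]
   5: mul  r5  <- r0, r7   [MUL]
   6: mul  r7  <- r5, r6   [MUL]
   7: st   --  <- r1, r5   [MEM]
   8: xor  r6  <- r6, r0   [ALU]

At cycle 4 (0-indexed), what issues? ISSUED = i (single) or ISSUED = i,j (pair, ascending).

t=0 i0:add ; RAW+WAW r4
t=1 i1/i2:and+sll ; 2-wide
t=2 i3/i4:ld+or ; 2-wide
t=3 i5:mul ; no-port MUL/MUL
t=4 i6/i7:mul+st ; 2-wide
t=5 i8:xor ; tail

ISSUED = 6,7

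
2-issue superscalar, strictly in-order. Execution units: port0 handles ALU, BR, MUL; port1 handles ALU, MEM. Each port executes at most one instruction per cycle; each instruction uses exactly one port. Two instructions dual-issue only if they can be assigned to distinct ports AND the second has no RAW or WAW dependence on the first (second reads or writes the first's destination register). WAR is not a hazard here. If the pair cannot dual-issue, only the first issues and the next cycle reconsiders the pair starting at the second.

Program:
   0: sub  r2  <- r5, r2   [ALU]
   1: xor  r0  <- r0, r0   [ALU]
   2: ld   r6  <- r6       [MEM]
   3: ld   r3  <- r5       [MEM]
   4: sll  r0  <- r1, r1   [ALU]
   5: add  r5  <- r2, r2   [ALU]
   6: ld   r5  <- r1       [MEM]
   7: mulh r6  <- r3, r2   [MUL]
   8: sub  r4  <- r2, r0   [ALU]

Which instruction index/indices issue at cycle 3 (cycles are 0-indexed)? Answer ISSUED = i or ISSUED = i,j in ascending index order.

#0 head=0: sub+xor i0/i1 2-wide
#1 head=2: ld i2 no-port MEM/MEM
#2 head=3: ld+sll i3/i4 2-wide
#3 head=5: add i5 WAW r5
#4 head=6: ld+mulh i6/i7 2-wide
#5 head=8: sub i8 tail

ISSUED = 5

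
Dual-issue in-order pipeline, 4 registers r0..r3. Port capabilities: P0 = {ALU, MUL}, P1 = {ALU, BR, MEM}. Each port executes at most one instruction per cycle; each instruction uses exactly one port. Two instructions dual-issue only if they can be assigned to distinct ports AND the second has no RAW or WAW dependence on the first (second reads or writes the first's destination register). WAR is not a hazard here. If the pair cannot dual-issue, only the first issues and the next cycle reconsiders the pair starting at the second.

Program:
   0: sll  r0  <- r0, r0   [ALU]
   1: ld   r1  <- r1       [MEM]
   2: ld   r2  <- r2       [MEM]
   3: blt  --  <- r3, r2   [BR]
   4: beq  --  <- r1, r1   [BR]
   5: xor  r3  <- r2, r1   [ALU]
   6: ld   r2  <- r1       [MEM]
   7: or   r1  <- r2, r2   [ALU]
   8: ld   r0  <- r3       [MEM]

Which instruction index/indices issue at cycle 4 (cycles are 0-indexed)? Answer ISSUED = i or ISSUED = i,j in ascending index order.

ISSUED = 6

#0 head=0: sll.ALU/ld.MEM i0&i1 dual
#1 head=2: ld.MEM i2 no-port MEM/BR
#2 head=3: blt.BR i3 no-port BR/BR
#3 head=4: beq.BR/xor.ALU i4&i5 dual
#4 head=6: ld.MEM i6 RAW r2
#5 head=7: or.ALU/ld.MEM i7&i8 dual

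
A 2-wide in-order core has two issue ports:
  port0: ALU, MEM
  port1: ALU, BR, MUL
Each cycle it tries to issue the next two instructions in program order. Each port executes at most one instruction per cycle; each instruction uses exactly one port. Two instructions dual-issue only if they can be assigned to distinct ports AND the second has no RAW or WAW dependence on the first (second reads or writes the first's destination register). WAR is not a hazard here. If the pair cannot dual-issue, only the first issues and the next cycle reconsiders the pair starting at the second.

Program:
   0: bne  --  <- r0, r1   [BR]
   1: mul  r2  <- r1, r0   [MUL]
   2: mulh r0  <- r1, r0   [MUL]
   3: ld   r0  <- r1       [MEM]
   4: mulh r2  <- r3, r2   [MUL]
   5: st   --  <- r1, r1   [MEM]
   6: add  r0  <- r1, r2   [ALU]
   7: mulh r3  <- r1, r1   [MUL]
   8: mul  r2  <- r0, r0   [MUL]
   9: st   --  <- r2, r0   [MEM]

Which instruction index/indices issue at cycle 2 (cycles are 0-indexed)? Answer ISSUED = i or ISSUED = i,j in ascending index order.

ISSUED = 2

  cy0 -> i0 (bne.BR) no-port BR/MUL
  cy1 -> i1 (mul.MUL) no-port MUL/MUL
  cy2 -> i2 (mulh.MUL) WAW r0
  cy3 -> i3,i4 (ld.MEM+mulh.MUL) 2-wide
  cy4 -> i5,i6 (st.MEM+add.ALU) 2-wide
  cy5 -> i7 (mulh.MUL) no-port MUL/MUL
  cy6 -> i8 (mul.MUL) RAW r2
  cy7 -> i9 (st.MEM) tail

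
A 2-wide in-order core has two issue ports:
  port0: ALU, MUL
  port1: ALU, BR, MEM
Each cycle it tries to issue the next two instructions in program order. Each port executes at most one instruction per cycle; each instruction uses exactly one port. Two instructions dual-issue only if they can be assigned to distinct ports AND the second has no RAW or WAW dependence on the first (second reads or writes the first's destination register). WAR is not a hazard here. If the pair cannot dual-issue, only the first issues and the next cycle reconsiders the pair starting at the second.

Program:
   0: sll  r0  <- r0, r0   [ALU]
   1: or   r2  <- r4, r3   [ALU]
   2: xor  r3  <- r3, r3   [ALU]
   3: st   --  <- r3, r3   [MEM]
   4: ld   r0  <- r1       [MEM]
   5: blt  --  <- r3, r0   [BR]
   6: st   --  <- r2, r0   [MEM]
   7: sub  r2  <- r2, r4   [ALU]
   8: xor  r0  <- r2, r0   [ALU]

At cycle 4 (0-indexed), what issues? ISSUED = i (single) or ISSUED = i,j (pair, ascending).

[0] i0&i1  sll.ALU+or.ALU  -- dual
[1] i2  xor.ALU  -- RAW r3
[2] i3  st.MEM  -- no-port MEM/MEM
[3] i4  ld.MEM  -- no-port MEM/BR
[4] i5  blt.BR  -- no-port BR/MEM
[5] i6&i7  st.MEM+sub.ALU  -- dual
[6] i8  xor.ALU  -- tail

ISSUED = 5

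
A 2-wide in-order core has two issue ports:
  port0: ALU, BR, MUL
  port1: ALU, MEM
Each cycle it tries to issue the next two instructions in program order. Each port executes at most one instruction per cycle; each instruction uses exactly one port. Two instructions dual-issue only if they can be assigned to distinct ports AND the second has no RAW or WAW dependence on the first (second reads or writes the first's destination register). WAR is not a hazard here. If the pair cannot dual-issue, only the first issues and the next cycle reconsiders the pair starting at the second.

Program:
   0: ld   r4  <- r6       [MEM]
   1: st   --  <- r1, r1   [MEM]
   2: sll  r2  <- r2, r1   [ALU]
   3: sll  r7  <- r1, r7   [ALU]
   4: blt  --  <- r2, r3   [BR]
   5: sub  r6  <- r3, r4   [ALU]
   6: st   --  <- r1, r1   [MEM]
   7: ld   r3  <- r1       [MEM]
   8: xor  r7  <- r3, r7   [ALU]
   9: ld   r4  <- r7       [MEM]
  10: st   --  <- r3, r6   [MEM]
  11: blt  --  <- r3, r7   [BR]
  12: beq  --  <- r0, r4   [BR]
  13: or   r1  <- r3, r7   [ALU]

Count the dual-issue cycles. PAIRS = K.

PAIRS = 5

#0 head=0: ld i0 no-port MEM/MEM
#1 head=1: st sll i1&i2 dual
#2 head=3: sll blt i3&i4 dual
#3 head=5: sub st i5&i6 dual
#4 head=7: ld i7 RAW r3
#5 head=8: xor i8 RAW r7
#6 head=9: ld i9 no-port MEM/MEM
#7 head=10: st blt i10&i11 dual
#8 head=12: beq or i12&i13 dual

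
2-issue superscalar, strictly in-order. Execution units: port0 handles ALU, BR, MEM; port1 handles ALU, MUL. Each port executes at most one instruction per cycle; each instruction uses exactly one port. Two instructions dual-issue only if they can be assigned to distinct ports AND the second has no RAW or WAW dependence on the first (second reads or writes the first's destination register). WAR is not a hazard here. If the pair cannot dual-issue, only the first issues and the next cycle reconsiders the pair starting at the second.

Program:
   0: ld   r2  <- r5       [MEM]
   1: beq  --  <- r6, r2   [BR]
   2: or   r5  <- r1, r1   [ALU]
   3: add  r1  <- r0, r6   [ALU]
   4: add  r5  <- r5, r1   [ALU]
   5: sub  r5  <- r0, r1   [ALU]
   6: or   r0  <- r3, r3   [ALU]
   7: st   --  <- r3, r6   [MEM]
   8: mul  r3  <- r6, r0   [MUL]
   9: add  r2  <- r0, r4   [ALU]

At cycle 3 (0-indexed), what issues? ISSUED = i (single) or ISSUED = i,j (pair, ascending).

ISSUED = 4

#0 head=0: ld i0 no-port MEM/BR
#1 head=1: beq;or i1/i2 2-wide
#2 head=3: add i3 RAW r1
#3 head=4: add i4 WAW r5
#4 head=5: sub;or i5/i6 2-wide
#5 head=7: st;mul i7/i8 2-wide
#6 head=9: add i9 tail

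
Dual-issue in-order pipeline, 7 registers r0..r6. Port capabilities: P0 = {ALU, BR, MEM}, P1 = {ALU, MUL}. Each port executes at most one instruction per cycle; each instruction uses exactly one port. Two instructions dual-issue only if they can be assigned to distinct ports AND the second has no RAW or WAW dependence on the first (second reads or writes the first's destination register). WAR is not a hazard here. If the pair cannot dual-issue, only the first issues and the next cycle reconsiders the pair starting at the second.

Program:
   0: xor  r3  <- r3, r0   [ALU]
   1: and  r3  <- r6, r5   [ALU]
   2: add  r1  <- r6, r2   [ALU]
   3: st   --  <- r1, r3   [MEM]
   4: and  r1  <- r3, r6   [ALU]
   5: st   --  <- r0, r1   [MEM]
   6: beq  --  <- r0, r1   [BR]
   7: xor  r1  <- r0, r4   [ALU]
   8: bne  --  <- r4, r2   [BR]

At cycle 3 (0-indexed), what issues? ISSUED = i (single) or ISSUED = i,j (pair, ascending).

  cy0 -> i0 (xor) WAW r3
  cy1 -> i1,i2 (and add) 2-wide
  cy2 -> i3,i4 (st and) 2-wide
  cy3 -> i5 (st) no-port MEM/BR
  cy4 -> i6,i7 (beq xor) 2-wide
  cy5 -> i8 (bne) tail

ISSUED = 5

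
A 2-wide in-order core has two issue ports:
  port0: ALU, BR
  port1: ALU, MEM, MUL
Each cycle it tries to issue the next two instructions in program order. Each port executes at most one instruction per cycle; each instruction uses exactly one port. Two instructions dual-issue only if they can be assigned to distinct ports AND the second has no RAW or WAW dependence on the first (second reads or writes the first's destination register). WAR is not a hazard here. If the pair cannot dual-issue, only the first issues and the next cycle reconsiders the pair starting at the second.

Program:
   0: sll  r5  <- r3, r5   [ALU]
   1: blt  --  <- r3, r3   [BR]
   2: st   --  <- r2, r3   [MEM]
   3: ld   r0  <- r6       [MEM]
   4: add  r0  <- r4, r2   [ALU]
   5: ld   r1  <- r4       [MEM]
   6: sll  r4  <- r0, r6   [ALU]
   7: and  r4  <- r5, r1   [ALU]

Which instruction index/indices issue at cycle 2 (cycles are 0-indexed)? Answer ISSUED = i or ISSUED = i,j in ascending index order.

ISSUED = 3

c0: i0&i1 sll.ALU/blt.BR  2-wide
c1: i2 st.MEM  no-port MEM/MEM
c2: i3 ld.MEM  WAW r0
c3: i4&i5 add.ALU/ld.MEM  2-wide
c4: i6 sll.ALU  WAW r4
c5: i7 and.ALU  tail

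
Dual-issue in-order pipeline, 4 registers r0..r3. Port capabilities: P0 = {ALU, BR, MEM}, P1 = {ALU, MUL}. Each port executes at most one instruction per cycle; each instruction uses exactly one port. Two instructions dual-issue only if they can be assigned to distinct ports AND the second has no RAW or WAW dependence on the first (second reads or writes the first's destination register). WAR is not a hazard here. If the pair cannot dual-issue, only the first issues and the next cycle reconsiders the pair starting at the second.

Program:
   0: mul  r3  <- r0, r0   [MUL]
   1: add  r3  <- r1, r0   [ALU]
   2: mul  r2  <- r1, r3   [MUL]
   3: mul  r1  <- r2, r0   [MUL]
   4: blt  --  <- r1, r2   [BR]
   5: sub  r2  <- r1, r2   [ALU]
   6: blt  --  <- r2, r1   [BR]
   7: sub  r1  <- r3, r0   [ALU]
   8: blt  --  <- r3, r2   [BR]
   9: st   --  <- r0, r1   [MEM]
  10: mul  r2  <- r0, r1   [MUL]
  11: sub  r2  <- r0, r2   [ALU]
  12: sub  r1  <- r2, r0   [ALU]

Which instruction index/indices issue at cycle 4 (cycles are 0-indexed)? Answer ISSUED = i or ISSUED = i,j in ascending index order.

0. mul.MUL @i0  | WAW r3
1. add.ALU @i1  | RAW r3
2. mul.MUL @i2  | no-port MUL/MUL
3. mul.MUL @i3  | RAW r1
4. blt.BR+sub.ALU @i4,i5  | 2-wide
5. blt.BR+sub.ALU @i6,i7  | 2-wide
6. blt.BR @i8  | no-port BR/MEM
7. st.MEM+mul.MUL @i9,i10  | 2-wide
8. sub.ALU @i11  | RAW r2
9. sub.ALU @i12  | tail

ISSUED = 4,5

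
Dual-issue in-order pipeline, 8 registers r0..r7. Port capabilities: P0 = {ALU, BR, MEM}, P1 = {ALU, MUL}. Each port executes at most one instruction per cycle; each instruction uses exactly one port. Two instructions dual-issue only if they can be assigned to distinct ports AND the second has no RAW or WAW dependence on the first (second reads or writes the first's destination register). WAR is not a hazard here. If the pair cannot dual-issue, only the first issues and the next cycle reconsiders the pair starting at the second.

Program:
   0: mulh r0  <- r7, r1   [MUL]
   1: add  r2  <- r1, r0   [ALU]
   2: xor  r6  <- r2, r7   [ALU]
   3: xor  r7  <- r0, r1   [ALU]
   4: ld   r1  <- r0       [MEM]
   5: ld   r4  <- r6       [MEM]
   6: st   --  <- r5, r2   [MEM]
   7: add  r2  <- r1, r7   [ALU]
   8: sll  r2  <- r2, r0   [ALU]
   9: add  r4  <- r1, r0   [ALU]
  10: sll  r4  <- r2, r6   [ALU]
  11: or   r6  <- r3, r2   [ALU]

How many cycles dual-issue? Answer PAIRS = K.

[0] i0  mulh.MUL  -- RAW r0
[1] i1  add.ALU  -- RAW r2
[2] i2,i3  xor.ALU/xor.ALU  -- 2-wide
[3] i4  ld.MEM  -- no-port MEM/MEM
[4] i5  ld.MEM  -- no-port MEM/MEM
[5] i6,i7  st.MEM/add.ALU  -- 2-wide
[6] i8,i9  sll.ALU/add.ALU  -- 2-wide
[7] i10,i11  sll.ALU/or.ALU  -- 2-wide

PAIRS = 4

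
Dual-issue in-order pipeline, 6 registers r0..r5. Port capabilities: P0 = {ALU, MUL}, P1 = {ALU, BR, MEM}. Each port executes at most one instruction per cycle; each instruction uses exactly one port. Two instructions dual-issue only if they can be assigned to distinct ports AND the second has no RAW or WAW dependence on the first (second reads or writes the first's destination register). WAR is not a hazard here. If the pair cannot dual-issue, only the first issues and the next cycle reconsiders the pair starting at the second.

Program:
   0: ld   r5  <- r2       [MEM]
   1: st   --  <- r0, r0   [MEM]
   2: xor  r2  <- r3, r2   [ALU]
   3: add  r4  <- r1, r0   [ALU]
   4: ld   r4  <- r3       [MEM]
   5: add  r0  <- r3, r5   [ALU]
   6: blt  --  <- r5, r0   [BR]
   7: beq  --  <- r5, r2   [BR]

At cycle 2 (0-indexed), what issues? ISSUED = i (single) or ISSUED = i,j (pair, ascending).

ISSUED = 3

[0] i0  ld.MEM  -- no-port MEM/MEM
[1] i1/i2  st.MEM+xor.ALU  -- dual
[2] i3  add.ALU  -- WAW r4
[3] i4/i5  ld.MEM+add.ALU  -- dual
[4] i6  blt.BR  -- no-port BR/BR
[5] i7  beq.BR  -- tail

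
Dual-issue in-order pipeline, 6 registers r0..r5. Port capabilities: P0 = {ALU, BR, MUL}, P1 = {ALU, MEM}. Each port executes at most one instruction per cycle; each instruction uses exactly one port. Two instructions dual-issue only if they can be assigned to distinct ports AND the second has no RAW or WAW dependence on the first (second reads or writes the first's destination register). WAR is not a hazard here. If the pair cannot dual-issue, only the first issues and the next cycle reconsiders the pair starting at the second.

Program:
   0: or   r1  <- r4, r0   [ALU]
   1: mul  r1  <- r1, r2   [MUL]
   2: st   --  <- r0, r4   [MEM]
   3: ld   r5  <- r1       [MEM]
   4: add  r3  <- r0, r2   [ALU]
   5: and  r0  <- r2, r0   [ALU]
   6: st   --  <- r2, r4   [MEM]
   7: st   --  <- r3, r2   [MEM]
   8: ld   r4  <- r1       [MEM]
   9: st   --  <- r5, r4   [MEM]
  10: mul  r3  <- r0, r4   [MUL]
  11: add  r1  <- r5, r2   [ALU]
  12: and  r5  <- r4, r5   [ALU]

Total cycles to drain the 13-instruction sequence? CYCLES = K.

CYCLES = 8

  cy0 -> i0 (or) RAW+WAW r1
  cy1 -> i1,i2 (mul+st) pair
  cy2 -> i3,i4 (ld+add) pair
  cy3 -> i5,i6 (and+st) pair
  cy4 -> i7 (st) no-port MEM/MEM
  cy5 -> i8 (ld) no-port MEM/MEM
  cy6 -> i9,i10 (st+mul) pair
  cy7 -> i11,i12 (add+and) pair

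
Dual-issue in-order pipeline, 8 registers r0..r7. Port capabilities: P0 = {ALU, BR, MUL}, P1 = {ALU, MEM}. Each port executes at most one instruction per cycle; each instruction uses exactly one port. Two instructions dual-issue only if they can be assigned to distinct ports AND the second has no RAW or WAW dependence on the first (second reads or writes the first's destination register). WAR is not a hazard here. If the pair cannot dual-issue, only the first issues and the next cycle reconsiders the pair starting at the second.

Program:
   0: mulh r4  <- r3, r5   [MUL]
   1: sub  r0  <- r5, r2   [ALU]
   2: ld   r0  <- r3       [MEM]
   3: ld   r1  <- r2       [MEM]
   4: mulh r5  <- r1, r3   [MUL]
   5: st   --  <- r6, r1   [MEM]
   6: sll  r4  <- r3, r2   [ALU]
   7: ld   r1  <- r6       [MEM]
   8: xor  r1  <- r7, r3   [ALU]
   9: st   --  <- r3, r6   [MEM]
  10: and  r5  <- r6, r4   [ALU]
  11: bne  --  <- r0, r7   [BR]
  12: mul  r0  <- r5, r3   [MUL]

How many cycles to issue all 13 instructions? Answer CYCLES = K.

CYCLES = 8

0. mulh.MUL sub.ALU @i0&i1  | pair
1. ld.MEM @i2  | no-port MEM/MEM
2. ld.MEM @i3  | RAW r1
3. mulh.MUL st.MEM @i4&i5  | pair
4. sll.ALU ld.MEM @i6&i7  | pair
5. xor.ALU st.MEM @i8&i9  | pair
6. and.ALU bne.BR @i10&i11  | pair
7. mul.MUL @i12  | tail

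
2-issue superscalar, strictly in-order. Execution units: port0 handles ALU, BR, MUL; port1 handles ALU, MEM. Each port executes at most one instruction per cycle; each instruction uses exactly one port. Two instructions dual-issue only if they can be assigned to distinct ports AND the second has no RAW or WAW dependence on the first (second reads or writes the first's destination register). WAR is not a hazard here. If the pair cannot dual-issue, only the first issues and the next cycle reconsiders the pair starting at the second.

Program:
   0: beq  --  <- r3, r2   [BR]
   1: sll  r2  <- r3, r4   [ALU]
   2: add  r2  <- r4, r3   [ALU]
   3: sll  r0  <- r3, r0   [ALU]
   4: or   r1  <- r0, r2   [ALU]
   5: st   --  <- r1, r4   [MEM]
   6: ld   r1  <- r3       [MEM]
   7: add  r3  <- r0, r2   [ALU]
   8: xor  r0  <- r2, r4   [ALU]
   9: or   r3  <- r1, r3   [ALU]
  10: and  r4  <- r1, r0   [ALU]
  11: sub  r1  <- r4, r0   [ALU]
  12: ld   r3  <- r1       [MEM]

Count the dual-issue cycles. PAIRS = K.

0. beq/sll @i0+i1  | pair
1. add/sll @i2+i3  | pair
2. or @i4  | RAW r1
3. st @i5  | no-port MEM/MEM
4. ld/add @i6+i7  | pair
5. xor/or @i8+i9  | pair
6. and @i10  | RAW r4
7. sub @i11  | RAW r1
8. ld @i12  | tail

PAIRS = 4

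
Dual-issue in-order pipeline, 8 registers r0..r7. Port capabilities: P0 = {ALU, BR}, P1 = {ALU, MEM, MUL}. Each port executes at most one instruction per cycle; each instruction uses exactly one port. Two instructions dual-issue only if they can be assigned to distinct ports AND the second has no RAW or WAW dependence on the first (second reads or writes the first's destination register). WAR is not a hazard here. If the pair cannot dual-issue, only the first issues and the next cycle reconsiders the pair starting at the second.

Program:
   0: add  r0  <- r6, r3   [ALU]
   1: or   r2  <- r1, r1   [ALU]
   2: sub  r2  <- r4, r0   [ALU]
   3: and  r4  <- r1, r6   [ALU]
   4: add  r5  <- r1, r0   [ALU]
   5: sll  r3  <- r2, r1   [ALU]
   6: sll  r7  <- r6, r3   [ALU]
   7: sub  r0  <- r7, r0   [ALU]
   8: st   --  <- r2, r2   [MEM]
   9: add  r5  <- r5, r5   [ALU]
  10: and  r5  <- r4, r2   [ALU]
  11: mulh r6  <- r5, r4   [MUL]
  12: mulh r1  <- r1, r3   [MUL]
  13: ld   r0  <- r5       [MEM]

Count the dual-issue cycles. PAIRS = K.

[0] i0+i1  add.ALU+or.ALU  -- dual
[1] i2+i3  sub.ALU+and.ALU  -- dual
[2] i4+i5  add.ALU+sll.ALU  -- dual
[3] i6  sll.ALU  -- RAW r7
[4] i7+i8  sub.ALU+st.MEM  -- dual
[5] i9  add.ALU  -- WAW r5
[6] i10  and.ALU  -- RAW r5
[7] i11  mulh.MUL  -- no-port MUL/MUL
[8] i12  mulh.MUL  -- no-port MUL/MEM
[9] i13  ld.MEM  -- tail

PAIRS = 4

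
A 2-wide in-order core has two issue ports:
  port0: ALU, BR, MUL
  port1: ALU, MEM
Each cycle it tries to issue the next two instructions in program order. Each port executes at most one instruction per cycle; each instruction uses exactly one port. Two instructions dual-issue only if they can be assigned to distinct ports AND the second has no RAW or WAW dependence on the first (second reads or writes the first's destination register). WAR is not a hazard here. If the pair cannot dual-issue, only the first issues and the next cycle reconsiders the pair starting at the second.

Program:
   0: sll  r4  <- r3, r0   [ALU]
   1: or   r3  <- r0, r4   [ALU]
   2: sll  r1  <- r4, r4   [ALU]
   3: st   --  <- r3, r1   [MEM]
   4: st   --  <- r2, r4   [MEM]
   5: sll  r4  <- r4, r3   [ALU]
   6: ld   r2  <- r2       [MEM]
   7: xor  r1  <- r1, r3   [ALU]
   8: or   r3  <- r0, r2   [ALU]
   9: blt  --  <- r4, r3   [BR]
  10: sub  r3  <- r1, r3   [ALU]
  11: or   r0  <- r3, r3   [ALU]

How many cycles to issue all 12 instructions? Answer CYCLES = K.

CYCLES = 8

t=0 i0:sll.ALU ; RAW r4
t=1 i1/i2:or.ALU;sll.ALU ; 2-wide
t=2 i3:st.MEM ; no-port MEM/MEM
t=3 i4/i5:st.MEM;sll.ALU ; 2-wide
t=4 i6/i7:ld.MEM;xor.ALU ; 2-wide
t=5 i8:or.ALU ; RAW r3
t=6 i9/i10:blt.BR;sub.ALU ; 2-wide
t=7 i11:or.ALU ; tail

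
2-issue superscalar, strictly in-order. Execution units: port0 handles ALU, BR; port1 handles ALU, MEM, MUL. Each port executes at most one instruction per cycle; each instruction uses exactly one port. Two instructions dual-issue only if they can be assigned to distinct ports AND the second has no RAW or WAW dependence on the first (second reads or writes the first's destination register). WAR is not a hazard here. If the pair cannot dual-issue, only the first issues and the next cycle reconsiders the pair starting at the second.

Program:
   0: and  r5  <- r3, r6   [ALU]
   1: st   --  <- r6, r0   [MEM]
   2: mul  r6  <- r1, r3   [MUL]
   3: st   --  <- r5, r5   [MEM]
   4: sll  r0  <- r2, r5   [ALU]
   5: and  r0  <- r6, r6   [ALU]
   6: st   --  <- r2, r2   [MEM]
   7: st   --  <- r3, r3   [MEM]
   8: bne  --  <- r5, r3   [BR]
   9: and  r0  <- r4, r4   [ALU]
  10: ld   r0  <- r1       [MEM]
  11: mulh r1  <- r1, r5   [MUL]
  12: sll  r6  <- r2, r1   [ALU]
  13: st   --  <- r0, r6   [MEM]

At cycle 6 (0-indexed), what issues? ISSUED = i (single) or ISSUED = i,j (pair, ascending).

ISSUED = 10

t=0 i0&i1:and/st ; dual
t=1 i2:mul ; no-port MUL/MEM
t=2 i3&i4:st/sll ; dual
t=3 i5&i6:and/st ; dual
t=4 i7&i8:st/bne ; dual
t=5 i9:and ; WAW r0
t=6 i10:ld ; no-port MEM/MUL
t=7 i11:mulh ; RAW r1
t=8 i12:sll ; RAW r6
t=9 i13:st ; tail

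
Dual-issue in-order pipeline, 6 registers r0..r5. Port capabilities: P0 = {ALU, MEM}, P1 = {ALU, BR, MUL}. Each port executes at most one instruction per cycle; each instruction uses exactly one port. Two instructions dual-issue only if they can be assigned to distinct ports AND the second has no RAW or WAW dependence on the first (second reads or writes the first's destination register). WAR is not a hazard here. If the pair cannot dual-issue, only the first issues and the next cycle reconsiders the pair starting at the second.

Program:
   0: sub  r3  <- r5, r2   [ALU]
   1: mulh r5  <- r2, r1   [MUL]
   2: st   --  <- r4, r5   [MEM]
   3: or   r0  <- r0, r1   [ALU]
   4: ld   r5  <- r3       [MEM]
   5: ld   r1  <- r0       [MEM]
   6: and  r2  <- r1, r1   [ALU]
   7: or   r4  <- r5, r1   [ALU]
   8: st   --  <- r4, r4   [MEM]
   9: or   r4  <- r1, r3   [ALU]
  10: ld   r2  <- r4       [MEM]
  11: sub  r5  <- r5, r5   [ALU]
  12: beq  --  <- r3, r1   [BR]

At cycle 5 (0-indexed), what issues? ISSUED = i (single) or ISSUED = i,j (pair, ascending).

ISSUED = 8,9

[0] i0/i1  sub.ALU+mulh.MUL  -- 2-wide
[1] i2/i3  st.MEM+or.ALU  -- 2-wide
[2] i4  ld.MEM  -- no-port MEM/MEM
[3] i5  ld.MEM  -- RAW r1
[4] i6/i7  and.ALU+or.ALU  -- 2-wide
[5] i8/i9  st.MEM+or.ALU  -- 2-wide
[6] i10/i11  ld.MEM+sub.ALU  -- 2-wide
[7] i12  beq.BR  -- tail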